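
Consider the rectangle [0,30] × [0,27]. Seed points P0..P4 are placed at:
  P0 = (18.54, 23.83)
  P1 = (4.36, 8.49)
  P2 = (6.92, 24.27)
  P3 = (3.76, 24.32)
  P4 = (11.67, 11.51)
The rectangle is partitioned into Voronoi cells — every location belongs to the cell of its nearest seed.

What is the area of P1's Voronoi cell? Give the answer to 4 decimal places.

1. box [0,30]×[0,27]: [(0, 0) (30, 0) (30, 27) (0, 27)]
2. ⊥bis P1·P0 via (11.45,16.16): [(0, 26.7442) (0, 0) (28.932, 0)]  |A|=386.8807
3. ⊥bis P1·P2 via (5.64,16.38): [(12.3981, 15.2836) (0, 17.295) (0, 0) (28.932, 0)]  |A|=328.305
4. ⊥bis P1·P3 via (4.06,16.405): [(12.3981, 15.2836) (5.2159, 16.4488) (0, 16.2511) (0, 0) (28.932, 0)]  |A|=325.5826
5. ⊥bis P1·P4 via (8.015,10): [(5.3605, 16.4253) (5.2159, 16.4488) (0, 16.2511) (0, 0) (12.1463, 0)]  |A|=143.3862
6. canonical 5-gon: [(5.3605, 16.4253) (5.2159, 16.4488) (0, 16.2511) (0, 0) (12.1463, 0)]
7. shoelace: 143.3862

Area of P1's cell: 143.3862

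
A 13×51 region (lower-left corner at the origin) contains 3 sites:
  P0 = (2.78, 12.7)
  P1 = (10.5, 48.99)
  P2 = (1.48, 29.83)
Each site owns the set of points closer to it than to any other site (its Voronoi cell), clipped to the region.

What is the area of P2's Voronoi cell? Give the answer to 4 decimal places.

Area of P2's cell: 228.4525

1. box [0,13]×[0,51]: [(0, 0) (13, 0) (13, 51) (0, 51)]
2. ⊥bis P2·P0 via (2.13,21.265): [(0, 21.1034) (13, 22.0899) (13, 51) (0, 51)]  |A|=382.2437
3. ⊥bis P2·P1 via (5.99,39.41): [(0, 42.2299) (0, 21.1034) (13, 22.0899) (13, 36.1099)]  |A|=228.4525
4. canonical 4-gon: [(0, 42.2299) (0, 21.1034) (13, 22.0899) (13, 36.1099)]
5. shoelace: 228.4525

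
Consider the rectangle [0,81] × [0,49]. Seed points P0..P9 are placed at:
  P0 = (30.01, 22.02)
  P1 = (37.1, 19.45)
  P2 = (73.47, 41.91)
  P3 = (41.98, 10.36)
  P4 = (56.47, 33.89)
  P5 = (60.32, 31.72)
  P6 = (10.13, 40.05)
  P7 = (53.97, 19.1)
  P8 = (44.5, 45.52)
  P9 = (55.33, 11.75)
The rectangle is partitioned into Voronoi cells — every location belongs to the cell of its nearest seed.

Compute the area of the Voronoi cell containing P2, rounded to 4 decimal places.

1. box [0,81]×[0,49]: [(0, 0) (81, 0) (81, 49) (0, 49)]
2. ⊥bis P2·P0 via (51.74,31.965): [(66.3692, 0) (81, 0) (81, 49) (43.9437, 49)]  |A|=1266.334
3. ⊥bis P2·P1 via (55.285,30.68): [(74.2312, 0) (81, 0) (81, 49) (43.9716, 49)]  |A|=1073.031
4. ⊥bis P2·P3 via (57.725,26.135): [(58.6809, 25.1809) (81, 2.9043) (81, 49) (43.9716, 49)]  |A|=955.3984
5. ⊥bis P2·P4 via (64.97,37.9): [(81, 3.9212) (81, 49) (59.7334, 49)]  |A|=479.3362
6. ⊥bis P2·P5 via (66.895,36.815): [(63.2827, 41.4767) (81, 18.6128) (81, 49) (59.7334, 49)]  |A|=349.1884
7. ⊥bis P2·P6 via (41.8,40.98): [(63.2827, 41.4767) (81, 18.6128) (81, 49) (59.7334, 49)]  |A|=349.1884
8. ⊥bis P2·P7 via (63.72,30.505): [(63.2827, 41.4767) (81, 18.6128) (81, 49) (59.7334, 49)]  |A|=349.1884
9. ⊥bis P2·P8 via (58.985,43.715): [(63.2827, 41.4767) (81, 18.6128) (81, 49) (59.7334, 49)]  |A|=349.1884
10. ⊥bis P2·P9 via (64.4,26.83): [(63.2827, 41.4767) (81, 18.6128) (81, 49) (59.7334, 49)]  |A|=349.1884
11. canonical 4-gon: [(63.2827, 41.4767) (81, 18.6128) (81, 49) (59.7334, 49)]
12. shoelace: 349.1884

Area of P2's cell: 349.1884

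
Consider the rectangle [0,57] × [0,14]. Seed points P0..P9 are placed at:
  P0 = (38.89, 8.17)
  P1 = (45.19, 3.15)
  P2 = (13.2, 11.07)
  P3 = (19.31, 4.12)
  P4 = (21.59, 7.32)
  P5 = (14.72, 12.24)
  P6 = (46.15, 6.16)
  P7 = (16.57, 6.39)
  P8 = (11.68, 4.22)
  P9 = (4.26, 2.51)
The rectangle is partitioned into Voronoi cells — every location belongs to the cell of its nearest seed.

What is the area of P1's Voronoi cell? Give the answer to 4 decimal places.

1. box [0,57]×[0,14]: [(0, 0) (57, 0) (57, 14) (0, 14)]
2. ⊥bis P1·P0 via (42.04,5.66): [(37.53, 0) (57, 0) (57, 14) (48.6855, 14)]  |A|=194.4916
3. ⊥bis P1·P2 via (29.195,7.11): [(37.53, 0) (57, 0) (57, 14) (48.6855, 14)]  |A|=194.4916
4. ⊥bis P1·P3 via (32.25,3.635): [(37.53, 0) (57, 0) (57, 14) (48.6855, 14)]  |A|=194.4916
5. ⊥bis P1·P4 via (33.39,5.235): [(37.53, 0) (57, 0) (57, 14) (48.6855, 14)]  |A|=194.4916
6. ⊥bis P1·P5 via (29.955,7.695): [(37.53, 0) (57, 0) (57, 14) (48.6855, 14)]  |A|=194.4916
7. ⊥bis P1·P6 via (45.67,4.655): [(42.137, 5.7818) (37.53, 0) (57, 0) (57, 1.0414)]  |A|=64.0253
8. ⊥bis P1·P7 via (30.88,4.77): [(42.137, 5.7818) (37.53, 0) (57, 0) (57, 1.0414)]  |A|=64.0253
9. ⊥bis P1·P8 via (28.435,3.685): [(42.137, 5.7818) (37.53, 0) (57, 0) (57, 1.0414)]  |A|=64.0253
10. ⊥bis P1·P9 via (24.725,2.83): [(42.137, 5.7818) (37.53, 0) (57, 0) (57, 1.0414)]  |A|=64.0253
11. canonical 4-gon: [(42.137, 5.7818) (37.53, 0) (57, 0) (57, 1.0414)]
12. shoelace: 64.0253

Area of P1's cell: 64.0253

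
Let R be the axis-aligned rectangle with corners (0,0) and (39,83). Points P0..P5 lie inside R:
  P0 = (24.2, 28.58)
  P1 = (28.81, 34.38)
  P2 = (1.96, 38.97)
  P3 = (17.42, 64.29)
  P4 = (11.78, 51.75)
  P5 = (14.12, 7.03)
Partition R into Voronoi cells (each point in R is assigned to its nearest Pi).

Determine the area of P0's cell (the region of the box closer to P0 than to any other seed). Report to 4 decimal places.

Area of P0's cell: 468.0665

1. box [0,39]×[0,83]: [(0, 0) (39, 0) (39, 83) (0, 83)]
2. ⊥bis P0·P1 via (26.505,31.48): [(0, 52.5469) (0, 0) (39, 0) (39, 21.5486)]  |A|=1444.8629
3. ⊥bis P0·P2 via (13.08,33.775): [(15.9333, 39.8826) (0, 5.777) (0, 0) (39, 0) (39, 21.5486)]  |A|=1072.2624
4. ⊥bis P0·P3 via (20.81,46.435): [(15.9333, 39.8826) (0, 5.777) (0, 0) (39, 0) (39, 21.5486)]  |A|=1072.2624
5. ⊥bis P0·P4 via (17.99,40.165): [(16.5496, 39.3929) (15.4222, 38.7886) (0, 5.777) (0, 0) (39, 0) (39, 21.5486)]  |A|=1071.8002
6. ⊥bis P0·P5 via (19.16,17.805): [(16.5496, 39.3929) (15.4222, 38.7886) (8.0475, 23.0029) (39, 8.5249) (39, 21.5486)]  |A|=468.0665
7. canonical 5-gon: [(16.5496, 39.3929) (15.4222, 38.7886) (8.0475, 23.0029) (39, 8.5249) (39, 21.5486)]
8. shoelace: 468.0665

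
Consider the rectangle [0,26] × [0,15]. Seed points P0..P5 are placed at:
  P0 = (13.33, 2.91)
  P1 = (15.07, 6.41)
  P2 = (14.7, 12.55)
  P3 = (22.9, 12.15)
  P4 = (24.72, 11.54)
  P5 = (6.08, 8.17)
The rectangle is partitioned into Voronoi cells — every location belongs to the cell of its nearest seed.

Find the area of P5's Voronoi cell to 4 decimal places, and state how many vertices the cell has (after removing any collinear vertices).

1. box [0,26]×[0,15]: [(0, 0) (26, 0) (26, 15) (0, 15)]
2. ⊥bis P5·P0 via (9.705,5.54): [(0, 0) (5.6856, 0) (16.5684, 15) (0, 15)]  |A|=166.9052
3. ⊥bis P5·P1 via (10.575,7.29): [(0, 0) (5.6856, 0) (10.4273, 6.5356) (12.0844, 15) (0, 15)]  |A|=147.928
4. ⊥bis P5·P2 via (10.39,10.36): [(0, 0) (5.6856, 0) (10.4273, 6.5356) (10.9574, 9.2433) (8.0323, 15) (0, 15)]  |A|=136.2647
5. ⊥bis P5·P3 via (14.49,10.16): [(0, 0) (5.6856, 0) (10.4273, 6.5356) (10.9574, 9.2433) (8.0323, 15) (0, 15)]  |A|=136.2647
6. ⊥bis P5·P4 via (15.4,9.855): [(0, 0) (5.6856, 0) (10.4273, 6.5356) (10.9574, 9.2433) (8.0323, 15) (0, 15)]  |A|=136.2647
7. canonical 6-gon: [(0, 0) (5.6856, 0) (10.4273, 6.5356) (10.9574, 9.2433) (8.0323, 15) (0, 15)]
8. shoelace: 136.2647

Area of P5's cell: 136.2647 (6 vertices)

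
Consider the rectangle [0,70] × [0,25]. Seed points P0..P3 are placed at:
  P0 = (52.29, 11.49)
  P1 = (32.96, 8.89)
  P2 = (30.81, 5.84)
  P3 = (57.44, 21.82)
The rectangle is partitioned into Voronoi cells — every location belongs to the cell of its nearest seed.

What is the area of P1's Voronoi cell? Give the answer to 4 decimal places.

1. box [0,70]×[0,25]: [(0, 0) (70, 0) (70, 25) (0, 25)]
2. ⊥bis P1·P0 via (42.625,10.19): [(0, 0) (43.9956, 0) (40.633, 25) (0, 25)]  |A|=1057.8573
3. ⊥bis P1·P2 via (31.885,7.365): [(42.333, 0) (43.9956, 0) (40.633, 25) (6.8679, 25)]  |A|=442.8457
4. ⊥bis P1·P3 via (45.2,15.355): [(42.333, 0) (43.9956, 0) (40.8131, 23.6605) (40.1056, 25) (6.8679, 25)]  |A|=442.4925
5. canonical 5-gon: [(42.333, 0) (43.9956, 0) (40.8131, 23.6605) (40.1056, 25) (6.8679, 25)]
6. shoelace: 442.4925

Area of P1's cell: 442.4925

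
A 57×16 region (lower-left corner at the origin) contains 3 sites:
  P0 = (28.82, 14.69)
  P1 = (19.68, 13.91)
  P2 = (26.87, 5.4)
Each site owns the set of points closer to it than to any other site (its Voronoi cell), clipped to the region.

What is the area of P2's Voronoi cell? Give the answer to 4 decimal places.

1. box [0,57]×[0,16]: [(0, 0) (57, 0) (57, 16) (0, 16)]
2. ⊥bis P2·P0 via (27.845,10.045): [(0, 15.8898) (0, 0) (57, 0) (57, 3.9253)]  |A|=564.7283
3. ⊥bis P2·P1 via (23.275,9.655): [(24.5542, 10.7358) (11.8475, 0) (57, 0) (57, 3.9253)]  |A|=306.0527
4. canonical 4-gon: [(24.5542, 10.7358) (11.8475, 0) (57, 0) (57, 3.9253)]
5. shoelace: 306.0527

Area of P2's cell: 306.0527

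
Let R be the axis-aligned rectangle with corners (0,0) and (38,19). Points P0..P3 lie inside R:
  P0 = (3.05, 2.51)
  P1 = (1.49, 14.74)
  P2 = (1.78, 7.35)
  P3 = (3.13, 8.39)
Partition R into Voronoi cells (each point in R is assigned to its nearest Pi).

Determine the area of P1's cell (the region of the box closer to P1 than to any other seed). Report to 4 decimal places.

1. box [0,38]×[0,19]: [(0, 0) (38, 0) (38, 19) (0, 19)]
2. ⊥bis P1·P0 via (2.27,8.625): [(0, 8.3354) (38, 13.1825) (38, 19) (0, 19)]  |A|=313.1581
3. ⊥bis P1·P2 via (1.635,11.045): [(0, 10.9808) (29.9547, 12.1563) (38, 13.1825) (38, 19) (0, 19)]  |A|=273.5371
4. ⊥bis P1·P3 via (2.31,11.565): [(0, 10.9808) (0.0568, 10.9831) (31.098, 19) (0, 19)]  |A|=124.8828
5. canonical 4-gon: [(0, 10.9808) (0.0568, 10.9831) (31.098, 19) (0, 19)]
6. shoelace: 124.8828

Area of P1's cell: 124.8828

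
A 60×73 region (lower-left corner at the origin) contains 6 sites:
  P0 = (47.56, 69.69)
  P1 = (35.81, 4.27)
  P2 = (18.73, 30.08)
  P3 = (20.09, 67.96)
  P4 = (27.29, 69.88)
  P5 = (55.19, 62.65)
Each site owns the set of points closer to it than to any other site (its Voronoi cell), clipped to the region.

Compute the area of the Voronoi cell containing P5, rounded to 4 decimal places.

Area of P5's cell: 637.8637

1. box [0,60]×[0,73]: [(0, 0) (60, 0) (60, 73) (0, 73)]
2. ⊥bis P5·P0 via (51.375,66.17): [(0, 10.4894) (0, 0) (60, 0) (60, 73) (57.6769, 73)]  |A|=2577.2931
3. ⊥bis P5·P1 via (45.5,33.46): [(26.8934, 39.6367) (60, 28.6465) (60, 73) (57.6769, 73)]  |A|=772.9495
4. ⊥bis P5·P2 via (36.96,46.365): [(35.0619, 48.4898) (49.7478, 32.0499) (60, 28.6465) (60, 73) (57.6769, 73)]  |A|=640.7973
5. ⊥bis P5·P3 via (37.64,65.305): [(35.1029, 48.5342) (35.0912, 48.457) (49.7478, 32.0499) (60, 28.6465) (60, 73) (57.6769, 73)]  |A|=640.796
6. ⊥bis P5·P4 via (41.24,66.265): [(37.2476, 50.8586) (36.2803, 47.1259) (49.7478, 32.0499) (60, 28.6465) (60, 73) (57.6769, 73)]  |A|=637.8637
7. canonical 6-gon: [(37.2476, 50.8586) (36.2803, 47.1259) (49.7478, 32.0499) (60, 28.6465) (60, 73) (57.6769, 73)]
8. shoelace: 637.8637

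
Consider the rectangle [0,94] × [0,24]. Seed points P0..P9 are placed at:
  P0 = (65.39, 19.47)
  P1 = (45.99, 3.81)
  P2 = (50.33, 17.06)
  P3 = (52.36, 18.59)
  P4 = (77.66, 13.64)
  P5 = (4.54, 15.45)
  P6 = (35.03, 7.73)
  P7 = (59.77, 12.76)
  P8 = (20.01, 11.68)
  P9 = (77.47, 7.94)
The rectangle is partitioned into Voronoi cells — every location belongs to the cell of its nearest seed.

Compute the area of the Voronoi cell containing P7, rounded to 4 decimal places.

1. box [0,94]×[0,24]: [(0, 0) (94, 0) (94, 24) (0, 24)]
2. ⊥bis P7·P0 via (62.58,16.115): [(0, 0) (81.8205, 0) (53.1657, 24) (0, 24)]  |A|=1619.8345
3. ⊥bis P7·P1 via (52.88,8.285): [(58.261, 0) (81.8205, 0) (53.1657, 24) (42.6732, 24)]  |A|=408.6232
4. ⊥bis P7·P2 via (55.05,14.91): [(52.3817, 9.0522) (58.261, 0) (81.8205, 0) (57.5268, 20.3474)]  |A|=296.1775
5. ⊥bis P7·P3 via (56.065,15.675): [(54.4819, 13.6629) (52.3817, 9.0522) (58.261, 0) (81.8205, 0) (58.8615, 19.2294)]  |A|=290.0145
6. ⊥bis P7·P4 via (68.715,13.2): [(54.4819, 13.6629) (52.3817, 9.0522) (58.261, 0) (69.3643, 0) (68.8291, 10.8811) (58.8615, 19.2294)]  |A|=222.2461
7. ⊥bis P7·P5 via (32.155,14.105): [(54.4819, 13.6629) (52.3817, 9.0522) (58.261, 0) (69.3643, 0) (68.8291, 10.8811) (58.8615, 19.2294)]  |A|=222.2461
8. ⊥bis P7·P6 via (47.4,10.245): [(54.4819, 13.6629) (52.3817, 9.0522) (58.261, 0) (69.3643, 0) (68.8291, 10.8811) (58.8615, 19.2294)]  |A|=222.2461
9. ⊥bis P7·P8 via (39.89,12.22): [(54.4819, 13.6629) (52.3817, 9.0522) (58.261, 0) (69.3643, 0) (68.8291, 10.8811) (58.8615, 19.2294)]  |A|=222.2461
10. ⊥bis P7·P9 via (68.62,10.35): [(54.4819, 13.6629) (52.3817, 9.0522) (58.261, 0) (65.8015, 0) (68.7766, 10.925) (58.8615, 19.2294)]  |A|=202.5107
11. canonical 6-gon: [(54.4819, 13.6629) (52.3817, 9.0522) (58.261, 0) (65.8015, 0) (68.7766, 10.925) (58.8615, 19.2294)]
12. shoelace: 202.5107

Area of P7's cell: 202.5107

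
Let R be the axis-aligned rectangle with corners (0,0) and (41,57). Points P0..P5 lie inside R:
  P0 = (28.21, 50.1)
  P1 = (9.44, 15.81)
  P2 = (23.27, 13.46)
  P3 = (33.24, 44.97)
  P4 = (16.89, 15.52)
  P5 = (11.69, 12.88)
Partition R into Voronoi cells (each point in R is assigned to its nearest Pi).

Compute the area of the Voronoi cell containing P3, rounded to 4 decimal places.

Area of P3's cell: 396.7574

1. box [0,41]×[0,57]: [(0, 0) (41, 0) (41, 57) (0, 57)]
2. ⊥bis P3·P0 via (30.725,47.535): [(0, 17.4089) (0, 0) (41, 0) (41, 57) (40.3782, 57)]  |A|=1537.6925
3. ⊥bis P3·P1 via (21.34,30.39): [(16.9191, 33.9983) (41, 14.3438) (41, 57) (40.3782, 57)]  |A|=520.7511
4. ⊥bis P3·P2 via (28.255,29.215): [(16.9191, 33.9983) (19.3132, 32.0443) (41, 25.1824) (41, 57) (40.3782, 57)]  |A|=403.2236
5. ⊥bis P3·P4 via (25.065,30.245): [(17.42, 34.4893) (25.1515, 30.197) (41, 25.1824) (41, 57) (40.3782, 57)]  |A|=396.7574
6. ⊥bis P3·P5 via (22.465,28.925): [(17.42, 34.4893) (25.1515, 30.197) (41, 25.1824) (41, 57) (40.3782, 57)]  |A|=396.7574
7. canonical 5-gon: [(17.42, 34.4893) (25.1515, 30.197) (41, 25.1824) (41, 57) (40.3782, 57)]
8. shoelace: 396.7574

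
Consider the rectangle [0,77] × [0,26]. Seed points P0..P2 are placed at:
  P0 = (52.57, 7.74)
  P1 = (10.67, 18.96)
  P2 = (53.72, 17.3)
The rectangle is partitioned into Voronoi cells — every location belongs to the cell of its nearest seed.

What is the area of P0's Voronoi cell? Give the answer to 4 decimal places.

Area of P0's cell: 585.2588

1. box [0,77]×[0,26]: [(0, 0) (77, 0) (77, 26) (0, 26)]
2. ⊥bis P0·P1 via (31.62,13.35): [(28.0451, 0) (77, 0) (77, 26) (35.0074, 26)]  |A|=1182.3168
3. ⊥bis P0·P2 via (53.145,12.52): [(32.0764, 15.0544) (28.0451, 0) (77, 0) (77, 9.6504)]  |A|=585.2588
4. canonical 4-gon: [(32.0764, 15.0544) (28.0451, 0) (77, 0) (77, 9.6504)]
5. shoelace: 585.2588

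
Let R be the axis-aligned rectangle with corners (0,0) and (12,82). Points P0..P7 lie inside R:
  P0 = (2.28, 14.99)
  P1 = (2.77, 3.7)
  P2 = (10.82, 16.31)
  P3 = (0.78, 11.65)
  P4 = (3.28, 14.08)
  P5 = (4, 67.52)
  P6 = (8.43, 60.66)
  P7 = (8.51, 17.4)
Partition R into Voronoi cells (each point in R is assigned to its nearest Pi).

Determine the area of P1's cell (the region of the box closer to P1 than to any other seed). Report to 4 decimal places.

Area of P1's cell: 96.8194

1. box [0,12]×[0,82]: [(0, 0) (12, 0) (12, 82) (0, 82)]
2. ⊥bis P1·P0 via (2.525,9.345): [(0, 9.2354) (0, 0) (12, 0) (12, 9.7562)]  |A|=113.9498
3. ⊥bis P1·P2 via (6.795,10.005): [(7.4912, 9.5605) (0, 9.2354) (0, 0) (12, 0) (12, 6.6822)]  |A|=107.0198
4. ⊥bis P1·P3 via (1.775,7.675): [(8.0029, 9.2339) (0, 7.2307) (0, 0) (12, 0) (12, 6.6822)]  |A|=97.6915
5. ⊥bis P1·P4 via (3.025,8.89): [(9.0016, 8.5964) (6.0376, 8.742) (0, 7.2307) (0, 0) (12, 0) (12, 6.6822)]  |A|=96.8194
6. ⊥bis P1·P5 via (3.385,35.61): [(9.0016, 8.5964) (6.0376, 8.742) (0, 7.2307) (0, 0) (12, 0) (12, 6.6822)]  |A|=96.8194
7. ⊥bis P1·P6 via (5.6,32.18): [(9.0016, 8.5964) (6.0376, 8.742) (0, 7.2307) (0, 0) (12, 0) (12, 6.6822)]  |A|=96.8194
8. ⊥bis P1·P7 via (5.64,10.55): [(9.0016, 8.5964) (6.0376, 8.742) (0, 7.2307) (0, 0) (12, 0) (12, 6.6822)]  |A|=96.8194
9. canonical 6-gon: [(9.0016, 8.5964) (6.0376, 8.742) (0, 7.2307) (0, 0) (12, 0) (12, 6.6822)]
10. shoelace: 96.8194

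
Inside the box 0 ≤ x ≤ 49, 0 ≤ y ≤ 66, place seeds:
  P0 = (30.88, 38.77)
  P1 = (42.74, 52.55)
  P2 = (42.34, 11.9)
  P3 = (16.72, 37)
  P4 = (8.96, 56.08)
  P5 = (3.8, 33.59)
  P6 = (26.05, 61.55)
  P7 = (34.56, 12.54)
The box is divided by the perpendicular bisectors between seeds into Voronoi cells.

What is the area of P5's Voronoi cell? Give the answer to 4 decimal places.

1. box [0,49]×[0,66]: [(0, 0) (49, 0) (49, 66) (0, 66)]
2. ⊥bis P5·P0 via (17.34,36.18): [(0, 0) (24.2607, 0) (11.6359, 66) (0, 66)]  |A|=1184.5869
3. ⊥bis P5·P1 via (23.27,43.07): [(0, 0) (24.2607, 0) (11.6359, 66) (0, 66)]  |A|=1184.5869
4. ⊥bis P5·P2 via (23.07,22.745): [(0, 0) (10.2693, 0) (20.7115, 18.5543) (11.6359, 66) (0, 66)]  |A|=1054.7864
5. ⊥bis P5·P3 via (10.26,35.295): [(0, 0) (10.2693, 0) (16.6045, 11.2567) (2.156, 66) (0, 66)]  |A|=664.7594
6. ⊥bis P5·P4 via (6.38,44.835): [(0, 46.2988) (0, 0) (10.2693, 0) (16.6045, 11.2567) (7.8299, 44.5023)]  |A|=564.4561
7. ⊥bis P5·P6 via (14.925,47.57): [(0, 46.2988) (0, 0) (10.2693, 0) (16.6045, 11.2567) (7.8299, 44.5023)]  |A|=564.4561
8. ⊥bis P5·P7 via (19.18,23.065): [(0, 46.2988) (0, 0) (3.3959, 0) (15.0722, 17.0623) (7.8299, 44.5023)]  |A|=478.8041
9. canonical 5-gon: [(0, 46.2988) (0, 0) (3.3959, 0) (15.0722, 17.0623) (7.8299, 44.5023)]
10. shoelace: 478.8041

Area of P5's cell: 478.8041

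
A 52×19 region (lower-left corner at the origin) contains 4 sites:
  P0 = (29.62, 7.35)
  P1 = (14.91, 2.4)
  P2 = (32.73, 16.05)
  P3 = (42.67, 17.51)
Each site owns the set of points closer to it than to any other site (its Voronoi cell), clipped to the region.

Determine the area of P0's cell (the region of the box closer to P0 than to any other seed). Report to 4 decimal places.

Area of P0's cell: 244.0918

1. box [0,52]×[0,19]: [(0, 0) (52, 0) (52, 19) (0, 19)]
2. ⊥bis P0·P1 via (22.265,4.875): [(23.9055, 0) (52, 0) (52, 19) (17.5119, 19)]  |A|=594.5354
3. ⊥bis P0·P2 via (31.175,11.7): [(18.436, 16.2538) (23.9055, 0) (52, 0) (52, 4.2557)]  |A|=299.7407
4. ⊥bis P0·P3 via (36.145,12.43): [(38.8491, 8.9567) (18.436, 16.2538) (23.9055, 0) (45.8223, 0)]  |A|=244.0918
5. canonical 4-gon: [(38.8491, 8.9567) (18.436, 16.2538) (23.9055, 0) (45.8223, 0)]
6. shoelace: 244.0918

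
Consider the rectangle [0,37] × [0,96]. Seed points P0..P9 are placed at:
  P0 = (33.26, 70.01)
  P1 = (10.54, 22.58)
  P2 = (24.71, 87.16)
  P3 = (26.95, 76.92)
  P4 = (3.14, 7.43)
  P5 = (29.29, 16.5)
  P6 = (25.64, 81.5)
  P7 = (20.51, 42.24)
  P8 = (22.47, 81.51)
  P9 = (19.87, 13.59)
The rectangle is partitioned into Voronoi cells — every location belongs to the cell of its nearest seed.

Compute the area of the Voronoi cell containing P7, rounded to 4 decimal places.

Area of P7's cell: 950.4395

1. box [0,37]×[0,96]: [(0, 0) (37, 0) (37, 96) (0, 96)]
2. ⊥bis P7·P0 via (26.885,56.125): [(0, 68.4687) (0, 0) (37, 0) (37, 51.4809)]  |A|=2219.0673
3. ⊥bis P7·P1 via (15.525,32.41): [(0, 68.4687) (0, 40.2831) (37, 21.5196) (37, 51.4809)]  |A|=1075.7187
4. ⊥bis P7·P2 via (22.61,64.7): [(4.5255, 66.3909) (0, 66.814) (0, 40.2831) (37, 21.5196) (37, 51.4809)]  |A|=1071.9747
5. ⊥bis P7·P3 via (23.73,59.58): [(16.3919, 60.9427) (0, 63.9866) (0, 40.2831) (37, 21.5196) (37, 51.4809)]  |A|=1038.9838
6. ⊥bis P7·P4 via (11.825,24.835): [(16.3919, 60.9427) (0, 63.9866) (0, 40.2831) (37, 21.5196) (37, 51.4809)]  |A|=1038.9838
7. ⊥bis P7·P5 via (24.9,29.37): [(16.3919, 60.9427) (0, 63.9866) (0, 40.2831) (22.879, 28.6806) (37, 33.4974) (37, 51.4809)]  |A|=954.4148
8. ⊥bis P7·P6 via (23.075,61.87): [(16.3919, 60.9427) (0, 63.9866) (0, 40.2831) (22.879, 28.6806) (37, 33.4974) (37, 51.4809)]  |A|=954.4148
9. ⊥bis P7·P8 via (21.49,61.875): [(16.3919, 60.9427) (7.6519, 62.5657) (0, 62.9476) (0, 40.2831) (22.879, 28.6806) (37, 33.4974) (37, 51.4809)]  |A|=950.4395
10. ⊥bis P7·P9 via (20.19,27.915): [(16.3919, 60.9427) (7.6519, 62.5657) (0, 62.9476) (0, 40.2831) (22.879, 28.6806) (37, 33.4974) (37, 51.4809)]  |A|=950.4395
11. canonical 7-gon: [(16.3919, 60.9427) (7.6519, 62.5657) (0, 62.9476) (0, 40.2831) (22.879, 28.6806) (37, 33.4974) (37, 51.4809)]
12. shoelace: 950.4395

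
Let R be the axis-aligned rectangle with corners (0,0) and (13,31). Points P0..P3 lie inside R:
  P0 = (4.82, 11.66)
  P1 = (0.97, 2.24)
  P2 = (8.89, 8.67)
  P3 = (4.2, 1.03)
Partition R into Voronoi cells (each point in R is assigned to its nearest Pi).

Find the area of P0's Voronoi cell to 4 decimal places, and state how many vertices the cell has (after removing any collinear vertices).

Area of P0's cell: 262.0856 (5 vertices)

1. box [0,13]×[0,31]: [(0, 0) (13, 0) (13, 31) (0, 31)]
2. ⊥bis P0·P1 via (2.895,6.95): [(0, 8.1332) (13, 2.82) (13, 31) (0, 31)]  |A|=331.804
3. ⊥bis P0·P2 via (6.855,10.165): [(0, 8.1332) (4.1241, 6.4477) (13, 18.5296) (13, 31) (0, 31)]  |A|=262.0856
4. ⊥bis P0·P3 via (4.51,6.345): [(0, 8.1332) (4.1241, 6.4477) (13, 18.5296) (13, 31) (0, 31)]  |A|=262.0856
5. canonical 5-gon: [(0, 8.1332) (4.1241, 6.4477) (13, 18.5296) (13, 31) (0, 31)]
6. shoelace: 262.0856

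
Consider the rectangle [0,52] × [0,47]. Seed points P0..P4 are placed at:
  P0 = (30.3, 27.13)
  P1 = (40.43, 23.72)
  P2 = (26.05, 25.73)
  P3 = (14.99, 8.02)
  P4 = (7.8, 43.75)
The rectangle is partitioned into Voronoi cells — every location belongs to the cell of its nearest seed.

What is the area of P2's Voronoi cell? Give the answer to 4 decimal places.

1. box [0,52]×[0,47]: [(0, 0) (52, 0) (52, 47) (0, 47)]
2. ⊥bis P2·P0 via (28.175,26.43): [(0, 0) (36.8814, 0) (21.399, 47) (0, 47)]  |A|=1369.5883
3. ⊥bis P2·P1 via (33.24,24.725): [(0, 0) (29.784, 0) (31.8984, 15.1268) (21.399, 47) (0, 47)]  |A|=1315.908
4. ⊥bis P2·P3 via (20.52,16.875): [(0, 29.6899) (31.2096, 10.1993) (31.8984, 15.1268) (21.399, 47) (0, 47)]  |A|=700.7158
5. ⊥bis P2·P4 via (16.925,34.74): [(7.3848, 25.078) (31.2096, 10.1993) (31.8984, 15.1268) (23.3081, 41.2046)]  |A|=340.711
6. canonical 4-gon: [(7.3848, 25.078) (31.2096, 10.1993) (31.8984, 15.1268) (23.3081, 41.2046)]
7. shoelace: 340.711

Area of P2's cell: 340.7110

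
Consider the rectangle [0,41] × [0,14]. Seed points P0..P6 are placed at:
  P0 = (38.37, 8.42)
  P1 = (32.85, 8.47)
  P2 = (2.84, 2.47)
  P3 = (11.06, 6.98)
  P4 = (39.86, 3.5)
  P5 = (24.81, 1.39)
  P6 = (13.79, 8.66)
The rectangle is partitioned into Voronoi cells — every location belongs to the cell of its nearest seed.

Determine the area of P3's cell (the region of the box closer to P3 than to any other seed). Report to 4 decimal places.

Area of P3's cell: 100.6966

1. box [0,41]×[0,14]: [(0, 0) (41, 0) (41, 14) (0, 14)]
2. ⊥bis P3·P0 via (24.715,7.7): [(0, 0) (25.121, 0) (24.3828, 14) (0, 14)]  |A|=346.5267
3. ⊥bis P3·P1 via (21.955,7.725): [(0, 0) (22.4832, 0) (21.5259, 14) (0, 14)]  |A|=308.0641
4. ⊥bis P3·P2 via (6.95,4.725): [(9.5424, 0) (22.4832, 0) (21.5259, 14) (1.8612, 14)]  |A|=228.2389
5. ⊥bis P3·P4 via (25.46,5.24): [(9.5424, 0) (22.4832, 0) (21.5259, 14) (1.8612, 14)]  |A|=228.2389
6. ⊥bis P3·P5 via (17.935,4.185): [(9.5424, 0) (16.2336, 0) (21.5834, 13.1592) (21.5259, 14) (1.8612, 14)]  |A|=187.119
7. ⊥bis P3·P6 via (12.425,7.82): [(9.5424, 0) (16.2336, 0) (16.6329, 0.9822) (8.6219, 14) (1.8612, 14)]  |A|=100.6966
8. canonical 5-gon: [(9.5424, 0) (16.2336, 0) (16.6329, 0.9822) (8.6219, 14) (1.8612, 14)]
9. shoelace: 100.6966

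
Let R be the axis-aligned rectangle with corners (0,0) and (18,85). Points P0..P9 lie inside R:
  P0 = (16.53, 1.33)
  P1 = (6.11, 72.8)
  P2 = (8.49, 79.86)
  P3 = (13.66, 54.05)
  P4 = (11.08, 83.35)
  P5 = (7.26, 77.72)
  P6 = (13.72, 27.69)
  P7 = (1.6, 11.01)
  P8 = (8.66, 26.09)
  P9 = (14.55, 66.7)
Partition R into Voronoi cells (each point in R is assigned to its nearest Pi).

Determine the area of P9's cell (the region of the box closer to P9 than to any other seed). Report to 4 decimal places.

Area of P9's cell: 131.8222

1. box [0,18]×[0,85]: [(0, 0) (18, 0) (18, 85) (0, 85)]
2. ⊥bis P9·P0 via (15.54,34.015): [(0, 33.5443) (18, 34.0895) (18, 85) (0, 85)]  |A|=921.2956
3. ⊥bis P9·P1 via (10.33,69.75): [(0, 55.4573) (0, 33.5443) (18, 34.0895) (18, 80.3623)]  |A|=613.6721
4. ⊥bis P9·P2 via (11.52,73.28): [(13.5604, 74.2196) (0, 55.4573) (0, 33.5443) (18, 34.0895) (18, 76.264)]  |A|=604.5746
5. ⊥bis P9·P3 via (14.105,60.375): [(13.5604, 74.2196) (4.0648, 61.0814) (18, 60.101) (18, 76.264)]  |A|=132.0754
6. ⊥bis P9·P4 via (12.815,75.025): [(17.3718, 75.9747) (13.5604, 74.2196) (4.0648, 61.0814) (18, 60.101) (18, 76.1056)]  |A|=132.0257
7. ⊥bis P9·P5 via (10.905,72.21): [(17.3718, 75.9747) (14.8187, 74.799) (13.21, 73.7348) (4.0648, 61.0814) (18, 60.101) (18, 76.1056)]  |A|=131.8222
8. ⊥bis P9·P6 via (14.135,47.195): [(17.3718, 75.9747) (14.8187, 74.799) (13.21, 73.7348) (4.0648, 61.0814) (18, 60.101) (18, 76.1056)]  |A|=131.8222
9. ⊥bis P9·P7 via (8.075,38.855): [(17.3718, 75.9747) (14.8187, 74.799) (13.21, 73.7348) (4.0648, 61.0814) (18, 60.101) (18, 76.1056)]  |A|=131.8222
10. ⊥bis P9·P8 via (11.605,46.395): [(17.3718, 75.9747) (14.8187, 74.799) (13.21, 73.7348) (4.0648, 61.0814) (18, 60.101) (18, 76.1056)]  |A|=131.8222
11. canonical 6-gon: [(17.3718, 75.9747) (14.8187, 74.799) (13.21, 73.7348) (4.0648, 61.0814) (18, 60.101) (18, 76.1056)]
12. shoelace: 131.8222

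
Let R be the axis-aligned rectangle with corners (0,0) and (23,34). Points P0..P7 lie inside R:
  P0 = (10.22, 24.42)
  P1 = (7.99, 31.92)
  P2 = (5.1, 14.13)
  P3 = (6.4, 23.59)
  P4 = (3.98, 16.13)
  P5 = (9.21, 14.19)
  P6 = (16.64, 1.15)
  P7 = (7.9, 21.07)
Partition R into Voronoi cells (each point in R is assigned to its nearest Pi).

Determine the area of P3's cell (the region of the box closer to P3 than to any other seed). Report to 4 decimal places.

1. box [0,23]×[0,34]: [(0, 0) (23, 0) (23, 34) (0, 34)]
2. ⊥bis P3·P0 via (8.31,24.005): [(0, 0) (13.5257, 0) (6.1383, 34) (0, 34)]  |A|=334.289
3. ⊥bis P3·P1 via (7.195,27.755): [(0, 29.1284) (0, 0) (13.5257, 0) (7.5082, 27.6952)]  |A|=296.65
4. ⊥bis P3·P2 via (5.75,18.86): [(0, 29.1284) (0, 19.6502) (9.5411, 18.339) (7.5082, 27.6952)]  |A|=78.8835
5. ⊥bis P3·P4 via (5.19,19.86): [(0, 29.1284) (0, 21.5436) (9.5155, 18.4568) (7.5082, 27.6952)]  |A|=69.3297
6. ⊥bis P3·P5 via (7.805,18.89): [(0, 29.1284) (0, 21.5436) (8.0002, 18.9484) (9.3228, 19.3437) (7.5082, 27.6952)]  |A|=68.7052
7. ⊥bis P3·P6 via (11.52,12.37): [(0, 29.1284) (0, 21.5436) (8.0002, 18.9484) (9.3228, 19.3437) (7.5082, 27.6952)]  |A|=68.7052
8. ⊥bis P3·P7 via (7.15,22.33): [(0, 29.1284) (0, 21.5436) (3.7728, 20.3197) (8.4994, 23.1332) (7.5082, 27.6952)]  |A|=56.8485
9. canonical 5-gon: [(0, 29.1284) (0, 21.5436) (3.7728, 20.3197) (8.4994, 23.1332) (7.5082, 27.6952)]
10. shoelace: 56.8485

Area of P3's cell: 56.8485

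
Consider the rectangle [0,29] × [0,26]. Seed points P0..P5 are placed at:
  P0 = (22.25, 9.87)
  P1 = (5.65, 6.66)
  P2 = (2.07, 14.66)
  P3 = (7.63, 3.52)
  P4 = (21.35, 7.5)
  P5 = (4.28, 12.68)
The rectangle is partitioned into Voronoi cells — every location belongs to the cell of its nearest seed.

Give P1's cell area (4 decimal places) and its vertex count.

1. box [0,29]×[0,26]: [(0, 0) (29, 0) (29, 26) (0, 26)]
2. ⊥bis P1·P0 via (13.95,8.265): [(0, 0) (15.5482, 0) (10.5205, 26) (0, 26)]  |A|=338.8938
3. ⊥bis P1·P2 via (3.86,10.66): [(0, 8.9326) (0, 0) (15.5482, 0) (12.7202, 14.6249)]  |A|=170.5082
4. ⊥bis P1·P3 via (6.64,5.09): [(0, 8.9326) (0, 0.903) (13.7028, 9.5436) (12.7202, 14.6249)]  |A|=90.1285
5. ⊥bis P1·P4 via (13.5,7.08): [(0, 8.9326) (0, 0.903) (13.3791, 9.3395) (13.2402, 11.9356) (12.7202, 14.6249)]  |A|=89.6942
6. ⊥bis P1·P5 via (4.965,9.67): [(0, 8.5401) (0, 0.903) (13.3791, 9.3395) (13.2604, 11.5578)]  |A|=65.9758
7. canonical 4-gon: [(0, 8.5401) (0, 0.903) (13.3791, 9.3395) (13.2604, 11.5578)]
8. shoelace: 65.9758

Area of P1's cell: 65.9758 (4 vertices)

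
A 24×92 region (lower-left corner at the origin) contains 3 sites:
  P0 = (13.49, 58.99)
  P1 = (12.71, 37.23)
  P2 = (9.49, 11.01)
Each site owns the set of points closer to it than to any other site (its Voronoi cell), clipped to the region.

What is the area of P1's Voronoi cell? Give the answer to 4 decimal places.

Area of P1's cell: 579.3590

1. box [0,24]×[0,92]: [(0, 0) (24, 0) (24, 92) (0, 92)]
2. ⊥bis P1·P0 via (13.1,48.11): [(0, 48.5796) (0, 0) (24, 0) (24, 47.7193)]  |A|=1155.5863
3. ⊥bis P1·P2 via (11.1,24.12): [(0, 48.5796) (0, 25.4832) (24, 22.5358) (24, 47.7193)]  |A|=579.359
4. canonical 4-gon: [(0, 48.5796) (0, 25.4832) (24, 22.5358) (24, 47.7193)]
5. shoelace: 579.359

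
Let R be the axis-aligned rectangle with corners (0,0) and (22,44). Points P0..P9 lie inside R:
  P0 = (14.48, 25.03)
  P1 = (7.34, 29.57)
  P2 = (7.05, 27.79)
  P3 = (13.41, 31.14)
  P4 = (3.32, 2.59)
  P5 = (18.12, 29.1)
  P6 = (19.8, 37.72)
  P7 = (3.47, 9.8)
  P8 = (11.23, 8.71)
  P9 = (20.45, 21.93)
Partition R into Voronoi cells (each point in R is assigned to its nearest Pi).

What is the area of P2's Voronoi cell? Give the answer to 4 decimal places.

Area of P2's cell: 97.1487

1. box [0,22]×[0,44]: [(0, 0) (22, 0) (22, 44) (0, 44)]
2. ⊥bis P2·P0 via (10.765,26.41): [(0, 0) (0.9546, 0) (17.2991, 44) (0, 44)]  |A|=401.5805
3. ⊥bis P2·P1 via (7.195,28.68): [(0, 29.8522) (0, 0) (0.9546, 0) (11.3564, 28.002)]  |A|=182.8714
4. ⊥bis P2·P3 via (10.23,29.465): [(10.9672, 28.0654) (0, 29.8522) (0, 0) (0.9546, 0) (11.2092, 27.6059)]  |A|=182.7896
5. ⊥bis P2·P4 via (5.185,15.19): [(10.9672, 28.0654) (0, 29.8522) (0, 15.9575) (6.5235, 14.9919) (11.2092, 27.6059)]  |A|=123.5847
6. ⊥bis P2·P5 via (12.585,28.445): [(10.9672, 28.0654) (0, 29.8522) (0, 15.9575) (6.5235, 14.9919) (11.2092, 27.6059)]  |A|=123.5847
7. ⊥bis P2·P6 via (13.425,32.755): [(10.9672, 28.0654) (0, 29.8522) (0, 15.9575) (6.5235, 14.9919) (11.2092, 27.6059)]  |A|=123.5847
8. ⊥bis P2·P7 via (5.26,18.795): [(10.9672, 28.0654) (0, 29.8522) (0, 19.8417) (7.7521, 18.2991) (11.2092, 27.6059)]  |A|=97.1487
9. ⊥bis P2·P8 via (9.14,18.25): [(10.9672, 28.0654) (0, 29.8522) (0, 19.8417) (7.7521, 18.2991) (11.2092, 27.6059)]  |A|=97.1487
10. ⊥bis P2·P9 via (13.75,24.86): [(10.9672, 28.0654) (0, 29.8522) (0, 19.8417) (7.7521, 18.2991) (11.2092, 27.6059)]  |A|=97.1487
11. canonical 5-gon: [(10.9672, 28.0654) (0, 29.8522) (0, 19.8417) (7.7521, 18.2991) (11.2092, 27.6059)]
12. shoelace: 97.1487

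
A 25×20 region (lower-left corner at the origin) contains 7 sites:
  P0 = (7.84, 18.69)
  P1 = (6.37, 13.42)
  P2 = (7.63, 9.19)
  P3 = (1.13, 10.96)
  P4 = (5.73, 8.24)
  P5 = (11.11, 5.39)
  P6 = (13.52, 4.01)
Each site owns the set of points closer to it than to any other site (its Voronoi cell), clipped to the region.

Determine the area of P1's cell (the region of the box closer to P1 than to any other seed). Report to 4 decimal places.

1. box [0,25]×[0,20]: [(0, 0) (25, 0) (25, 20) (0, 20)]
2. ⊥bis P1·P0 via (7.105,16.055): [(0, 18.0369) (0, 0) (25, 0) (25, 11.0634)]  |A|=363.7533
3. ⊥bis P1·P2 via (7,11.305): [(15.2857, 13.7731) (0, 18.0369) (0, 9.2199)]  |A|=67.3868
4. ⊥bis P1·P3 via (3.75,12.19): [(4.5132, 10.5643) (15.2857, 13.7731) (1.1566, 17.7142)]  |A|=43.8971
5. ⊥bis P1·P4 via (6.05,10.83): [(4.2862, 11.0479) (5.5944, 10.8863) (15.2857, 13.7731) (1.1566, 17.7142)]  |A|=43.5991
6. ⊥bis P1·P5 via (8.74,9.405): [(4.2862, 11.0479) (5.5944, 10.8863) (15.2857, 13.7731) (1.1566, 17.7142)]  |A|=43.5991
7. ⊥bis P1·P6 via (9.945,8.715): [(4.2862, 11.0479) (5.5944, 10.8863) (15.2857, 13.7731) (1.1566, 17.7142)]  |A|=43.5991
8. canonical 4-gon: [(4.2862, 11.0479) (5.5944, 10.8863) (15.2857, 13.7731) (1.1566, 17.7142)]
9. shoelace: 43.5991

Area of P1's cell: 43.5991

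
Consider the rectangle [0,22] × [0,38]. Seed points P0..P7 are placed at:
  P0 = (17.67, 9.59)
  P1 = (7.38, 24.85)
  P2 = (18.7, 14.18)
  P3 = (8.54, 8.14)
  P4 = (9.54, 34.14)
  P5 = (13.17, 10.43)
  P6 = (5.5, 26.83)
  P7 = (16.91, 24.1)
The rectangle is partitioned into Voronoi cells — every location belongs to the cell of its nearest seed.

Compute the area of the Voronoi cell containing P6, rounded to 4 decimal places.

1. box [0,22]×[0,38]: [(0, 0) (22, 0) (22, 38) (0, 38)]
2. ⊥bis P6·P0 via (11.585,18.21): [(0, 10.032) (22, 25.5621) (22, 38) (0, 38)]  |A|=444.4651
3. ⊥bis P6·P1 via (6.44,25.84): [(0, 19.7253) (19.2468, 38) (0, 38)]  |A|=175.8653
4. ⊥bis P6·P2 via (12.1,20.505): [(0, 19.7253) (19.2468, 38) (0, 38)]  |A|=175.8653
5. ⊥bis P6·P3 via (7.02,17.485): [(0, 19.7253) (19.2468, 38) (0, 38)]  |A|=175.8653
6. ⊥bis P6·P4 via (7.52,30.485): [(0, 34.6411) (0, 19.7253) (9.9296, 29.1533)]  |A|=74.0537
7. ⊥bis P6·P5 via (9.335,18.63): [(0, 34.6411) (0, 19.7253) (9.9296, 29.1533)]  |A|=74.0537
8. ⊥bis P6·P7 via (11.205,25.465): [(0, 34.6411) (0, 19.7253) (9.9296, 29.1533)]  |A|=74.0537
9. canonical 3-gon: [(0, 34.6411) (0, 19.7253) (9.9296, 29.1533)]
10. shoelace: 74.0537

Area of P6's cell: 74.0537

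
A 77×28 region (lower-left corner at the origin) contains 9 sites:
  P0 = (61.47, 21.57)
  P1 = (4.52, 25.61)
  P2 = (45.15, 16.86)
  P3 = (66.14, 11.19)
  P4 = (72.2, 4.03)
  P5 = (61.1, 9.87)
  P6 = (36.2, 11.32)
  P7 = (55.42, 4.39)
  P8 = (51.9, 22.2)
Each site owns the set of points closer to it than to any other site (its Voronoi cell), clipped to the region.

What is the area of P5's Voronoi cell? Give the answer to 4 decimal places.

Area of P5's cell: 92.7101

1. box [0,77]×[0,28]: [(0, 0) (77, 0) (77, 28) (0, 28)]
2. ⊥bis P5·P0 via (61.285,15.72): [(0, 17.6581) (0, 0) (77, 0) (77, 15.223)]  |A|=1265.9224
3. ⊥bis P5·P1 via (32.81,17.74): [(32.5013, 16.6303) (27.8749, 0) (77, 0) (77, 15.223)]  |A|=747.1841
4. ⊥bis P5·P2 via (53.125,13.365): [(54.2545, 15.9423) (47.2679, 0) (77, 0) (77, 15.223)]  |A|=410.1275
5. ⊥bis P5·P3 via (63.62,10.53): [(62.2689, 15.6889) (54.2545, 15.9423) (47.2679, 0) (66.3779, 0)]  |A|=214.6764
6. ⊥bis P5·P4 via (66.65,6.95): [(65.253, 4.2948) (62.2689, 15.6889) (54.2545, 15.9423) (47.2679, 0) (62.9934, 0)]  |A|=207.4087
7. ⊥bis P5·P6 via (48.65,10.595): [(65.253, 4.2948) (62.2689, 15.6889) (54.2545, 15.9423) (48.1503, 2.0135) (48.033, 0) (62.9934, 0)]  |A|=206.6384
8. ⊥bis P5·P7 via (58.26,7.13): [(63.7506, 1.4391) (65.253, 4.2948) (62.2689, 15.6889) (54.2545, 15.9423) (52.85, 12.7375)]  |A|=95.1364
9. ⊥bis P5·P8 via (56.5,16.035): [(63.7506, 1.4391) (65.253, 4.2948) (62.2689, 15.6889) (56.2896, 15.878) (53.2238, 13.5905) (52.85, 12.7375)]  |A|=92.7101
10. canonical 6-gon: [(63.7506, 1.4391) (65.253, 4.2948) (62.2689, 15.6889) (56.2896, 15.878) (53.2238, 13.5905) (52.85, 12.7375)]
11. shoelace: 92.7101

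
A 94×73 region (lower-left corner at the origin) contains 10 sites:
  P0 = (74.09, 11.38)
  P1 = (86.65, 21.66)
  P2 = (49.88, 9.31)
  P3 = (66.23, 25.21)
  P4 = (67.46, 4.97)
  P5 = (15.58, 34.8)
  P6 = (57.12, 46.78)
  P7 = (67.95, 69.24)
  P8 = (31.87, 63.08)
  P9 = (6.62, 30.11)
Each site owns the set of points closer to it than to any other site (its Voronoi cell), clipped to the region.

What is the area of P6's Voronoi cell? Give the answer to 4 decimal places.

Area of P6's cell: 886.8492

1. box [0,94]×[0,73]: [(0, 0) (94, 0) (94, 73) (0, 73)]
2. ⊥bis P6·P0 via (65.605,29.08): [(0, 0) (4.9431, 0) (94, 42.692) (94, 73) (0, 73)]  |A|=4960.994
3. ⊥bis P6·P1 via (71.885,34.22): [(0, 0) (4.9431, 0) (68.8262, 30.6242) (94, 60.2175) (94, 73) (0, 73)]  |A|=4740.402
4. ⊥bis P6·P2 via (53.5,28.045): [(0, 38.3823) (60.5887, 26.6753) (68.8262, 30.6242) (94, 60.2175) (94, 73) (0, 73)]  |A|=3511.7038
5. ⊥bis P6·P3 via (61.675,35.995): [(0, 38.3823) (46.194, 29.4567) (79.9666, 43.7204) (94, 60.2175) (94, 73) (0, 73)]  |A|=3330.1322
6. ⊥bis P6·P4 via (62.29,25.875): [(0, 38.3823) (46.194, 29.4567) (79.9666, 43.7204) (94, 60.2175) (94, 73) (0, 73)]  |A|=3330.1322
7. ⊥bis P6·P5 via (36.35,40.79): [(39.2305, 30.8022) (46.194, 29.4567) (79.9666, 43.7204) (94, 60.2175) (94, 73) (27.0607, 73)]  |A|=2080.1467
8. ⊥bis P6·P7 via (62.535,58.01): [(39.2305, 30.8022) (46.194, 29.4567) (79.9666, 43.7204) (83.5162, 47.8931) (31.4477, 73) (27.0607, 73)]  |A|=1227.894
9. ⊥bis P6·P8 via (44.495,54.93): [(36.0465, 41.8425) (39.2305, 30.8022) (46.194, 29.4567) (79.9666, 43.7204) (83.5162, 47.8931) (50.2937, 63.9126)]  |A|=886.8492
10. ⊥bis P6·P9 via (31.87,38.445): [(36.0465, 41.8425) (39.2305, 30.8022) (46.194, 29.4567) (79.9666, 43.7204) (83.5162, 47.8931) (50.2937, 63.9126)]  |A|=886.8492
11. canonical 6-gon: [(36.0465, 41.8425) (39.2305, 30.8022) (46.194, 29.4567) (79.9666, 43.7204) (83.5162, 47.8931) (50.2937, 63.9126)]
12. shoelace: 886.8492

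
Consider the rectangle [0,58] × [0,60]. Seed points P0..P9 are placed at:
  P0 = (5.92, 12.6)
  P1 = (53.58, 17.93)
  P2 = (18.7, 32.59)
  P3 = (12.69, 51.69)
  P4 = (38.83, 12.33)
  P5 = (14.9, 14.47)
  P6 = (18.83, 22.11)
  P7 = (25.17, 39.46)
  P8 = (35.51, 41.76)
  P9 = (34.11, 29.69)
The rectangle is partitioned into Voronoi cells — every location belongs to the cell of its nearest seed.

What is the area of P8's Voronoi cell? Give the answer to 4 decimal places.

1. box [0,58]×[0,60]: [(0, 0) (58, 0) (58, 60) (0, 60)]
2. ⊥bis P8·P0 via (20.715,27.18): [(0, 48.2005) (47.5, 0) (58, 0) (58, 60) (0, 60)]  |A|=2335.2384
3. ⊥bis P8·P1 via (44.545,29.845): [(0, 48.2005) (29.4035, 18.3634) (58, 40.0478) (58, 60) (0, 60)]  |A|=1666.2178
4. ⊥bis P8·P2 via (27.105,37.175): [(35.0367, 22.635) (58, 40.0478) (58, 60) (14.6538, 60)]  |A|=1038.901
5. ⊥bis P8·P3 via (24.1,46.725): [(23.1218, 44.4769) (35.0367, 22.635) (58, 40.0478) (58, 60) (29.8765, 60)]  |A|=920.7487
6. ⊥bis P8·P4 via (37.17,27.045): [(23.1218, 44.4769) (32.8941, 26.5626) (41.4961, 27.533) (58, 40.0478) (58, 60) (29.8765, 60)]  |A|=902.8164
7. ⊥bis P8·P5 via (25.205,28.115): [(23.1218, 44.4769) (32.8941, 26.5626) (41.4961, 27.533) (58, 40.0478) (58, 60) (29.8765, 60)]  |A|=902.8164
8. ⊥bis P8·P6 via (27.17,31.935): [(23.1218, 44.4769) (32.3725, 27.5188) (33.428, 26.6229) (41.4961, 27.533) (58, 40.0478) (58, 60) (29.8765, 60)]  |A|=902.5455
9. ⊥bis P8·P7 via (30.34,40.61): [(27.3291, 54.1458) (33.4507, 26.6254) (41.4961, 27.533) (58, 40.0478) (58, 60) (29.8765, 60)]  |A|=810.0357
10. ⊥bis P8·P9 via (34.81,35.725): [(27.3291, 54.1458) (31.337, 36.1278) (49.979, 33.9655) (58, 40.0478) (58, 60) (29.8765, 60)]  |A|=701.7224
11. canonical 6-gon: [(27.3291, 54.1458) (31.337, 36.1278) (49.979, 33.9655) (58, 40.0478) (58, 60) (29.8765, 60)]
12. shoelace: 701.7224

Area of P8's cell: 701.7224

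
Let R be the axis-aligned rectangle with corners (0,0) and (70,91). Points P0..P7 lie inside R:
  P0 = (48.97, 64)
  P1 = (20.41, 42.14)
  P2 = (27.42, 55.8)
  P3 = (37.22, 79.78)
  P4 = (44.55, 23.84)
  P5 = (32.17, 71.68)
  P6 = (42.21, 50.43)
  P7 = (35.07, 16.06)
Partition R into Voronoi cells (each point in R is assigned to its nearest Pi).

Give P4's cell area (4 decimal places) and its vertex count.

1. box [0,70]×[0,91]: [(0, 0) (70, 0) (70, 91) (0, 91)]
2. ⊥bis P4·P0 via (46.76,43.92): [(0, 49.0664) (0, 0) (70, 0) (70, 41.3622)]  |A|=3165.0012
3. ⊥bis P4·P1 via (32.48,32.99): [(41.2274, 44.5289) (7.471, 0) (70, 0) (70, 41.3622)]  |A|=1987.2233
4. ⊥bis P4·P2 via (35.985,39.82): [(44.167, 44.2054) (38.8024, 41.3301) (7.471, 0) (70, 0) (70, 41.3622)]  |A|=1982.1295
5. ⊥bis P4·P3 via (40.885,51.81): [(44.167, 44.2054) (38.8024, 41.3301) (7.471, 0) (70, 0) (70, 41.3622)]  |A|=1982.1295
6. ⊥bis P4·P5 via (38.36,47.76): [(44.167, 44.2054) (38.8024, 41.3301) (7.471, 0) (70, 0) (70, 41.3622)]  |A|=1982.1295
7. ⊥bis P4·P6 via (43.38,37.135): [(35.0677, 36.4035) (7.471, 0) (70, 0) (70, 39.4776)]  |A|=1827.6593
8. ⊥bis P4·P7 via (39.81,19.95): [(35.0677, 36.4035) (30.861, 30.8544) (56.1825, 0) (70, 0) (70, 39.4776)]  |A|=1076.1782
9. canonical 5-gon: [(35.0677, 36.4035) (30.861, 30.8544) (56.1825, 0) (70, 0) (70, 39.4776)]
10. shoelace: 1076.1782

Area of P4's cell: 1076.1782 (5 vertices)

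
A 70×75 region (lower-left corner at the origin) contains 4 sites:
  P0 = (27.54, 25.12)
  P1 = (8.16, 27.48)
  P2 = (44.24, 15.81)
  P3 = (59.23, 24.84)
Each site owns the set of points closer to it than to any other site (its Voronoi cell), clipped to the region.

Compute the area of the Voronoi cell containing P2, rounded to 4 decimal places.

1. box [0,70]×[0,75]: [(0, 0) (70, 0) (70, 75) (0, 75)]
2. ⊥bis P2·P0 via (35.89,20.465): [(24.4811, 0) (70, 0) (70, 75) (66.2924, 75)]  |A|=1845.9932
3. ⊥bis P2·P1 via (26.2,21.645): [(24.4811, 0) (70, 0) (70, 75) (66.2924, 75)]  |A|=1845.9932
4. ⊥bis P2·P3 via (51.735,20.325): [(43.4652, 34.0531) (24.4811, 0) (63.9788, 0)]  |A|=672.5104
5. canonical 3-gon: [(43.4652, 34.0531) (24.4811, 0) (63.9788, 0)]
6. shoelace: 672.5104

Area of P2's cell: 672.5104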